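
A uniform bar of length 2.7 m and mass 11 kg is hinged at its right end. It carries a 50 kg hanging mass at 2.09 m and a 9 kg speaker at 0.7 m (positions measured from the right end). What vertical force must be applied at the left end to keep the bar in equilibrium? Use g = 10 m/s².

F ≈ 465 N

About the right end:
Beam weight: 11 × 10 = 110 N down at 1.35 m → arm 1.35 m, τ = 110 × 1.35 = 148.5 N·m counterclockwise.
Hanging mass: 50 × 10 = 500 N down at 2.09 m → arm 2.09 m, τ = 500 × 2.09 = 1045 N·m counterclockwise.
Speaker: 9 × 10 = 90 N down at 0.7 m → arm 0.7 m, τ = 90 × 0.7 = 63 N·m counterclockwise.
Net moment of the loads = 1256 N·m counterclockwise.
The upward force F acts at the left end, arm 2.7 m, giving F × 2.7 clockwise.
Στ = 0 ⇒ F × 2.7 = 1256 ⇒ F = 1256 / 2.7 = 465 N.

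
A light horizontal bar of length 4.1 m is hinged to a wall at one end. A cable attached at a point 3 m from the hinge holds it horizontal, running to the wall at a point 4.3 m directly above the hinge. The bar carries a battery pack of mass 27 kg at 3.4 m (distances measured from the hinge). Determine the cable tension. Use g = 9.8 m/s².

About the hinge:
Battery pack: 27 × 9.8 = 264.6 N down at 3.4 m → arm 3.4 m, τ = 264.6 × 3.4 = 899.6 N·m clockwise.
Total clockwise load moment = 899.6 N·m.
The cable tension T acts at 3 m; only its component perpendicular to the bar, T sinθ, produces torque. sinθ = h/√(h²+d²) = 4.3/√(4.3²+3²) = 0.8201.
Στ = 0 ⇒ T × 3 × 0.8201 = 899.6 ⇒ T = 899.6 / 2.46 = 366 N.

T ≈ 366 N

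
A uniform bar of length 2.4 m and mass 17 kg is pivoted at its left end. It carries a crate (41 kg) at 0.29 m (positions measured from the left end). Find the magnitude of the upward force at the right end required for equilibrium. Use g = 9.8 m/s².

Choose the left end as the axis so the unknown pivot reaction has zero arm there.
Beam weight: 17 × 9.8 = 166.6 N down at 1.2 m → arm 1.2 m, τ = 166.6 × 1.2 = 199.9 N·m clockwise.
Crate: 41 × 9.8 = 401.8 N down at 0.29 m → arm 0.29 m, τ = 401.8 × 0.29 = 116.5 N·m clockwise.
Net moment of the loads = 316.4 N·m clockwise.
The upward force F acts at the right end, arm 2.4 m, giving F × 2.4 counterclockwise.
Setting net torque to zero: F × 2.4 = 316.4 → F = 316.4 / 2.4 = 132 N.

F ≈ 132 N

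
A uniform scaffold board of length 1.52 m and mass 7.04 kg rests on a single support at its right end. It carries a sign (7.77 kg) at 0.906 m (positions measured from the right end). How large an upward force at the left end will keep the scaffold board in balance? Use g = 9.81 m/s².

F ≈ 80 N

Sum moments about the right end (the unknown pivot reaction has zero arm there).
Beam weight: 7.04 × 9.81 = 69.06 N down at 0.76 m → arm 0.76 m, τ = 69.06 × 0.76 = 52.49 N·m counterclockwise.
Sign: 7.77 × 9.81 = 76.22 N down at 0.906 m → arm 0.906 m, τ = 76.22 × 0.906 = 69.06 N·m counterclockwise.
Net moment of the loads = 121.6 N·m counterclockwise.
The upward force F acts at the left end, arm 1.52 m, giving F × 1.52 clockwise.
Στ = 0 ⇒ F × 1.52 = 121.6 ⇒ F = 121.6 / 1.52 = 80 N.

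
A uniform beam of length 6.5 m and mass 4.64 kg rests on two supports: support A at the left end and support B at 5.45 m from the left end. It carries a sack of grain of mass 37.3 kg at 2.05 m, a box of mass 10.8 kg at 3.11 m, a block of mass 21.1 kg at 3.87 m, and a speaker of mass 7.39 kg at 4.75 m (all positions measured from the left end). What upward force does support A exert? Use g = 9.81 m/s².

R_A ≈ 361 N

Taking torques about support B:
Beam weight: 4.64 × 9.81 = 45.52 N down at 3.25 m → arm 2.2 m, τ = 45.52 × 2.2 = 100.1 N·m counterclockwise.
Sack of grain: 37.3 × 9.81 = 365.9 N down at 2.05 m → arm 3.4 m, τ = 365.9 × 3.4 = 1244 N·m counterclockwise.
Box: 10.8 × 9.81 = 105.9 N down at 3.11 m → arm 2.34 m, τ = 105.9 × 2.34 = 247.8 N·m counterclockwise.
Block: 21.1 × 9.81 = 207 N down at 3.87 m → arm 1.58 m, τ = 207 × 1.58 = 327.1 N·m counterclockwise.
Speaker: 7.39 × 9.81 = 72.5 N down at 4.75 m → arm 0.7 m, τ = 72.5 × 0.7 = 50.75 N·m counterclockwise.
Net load moment about support B = 1970 N·m counterclockwise.
Reaction R at support A is upward at 0 m, arm 5.45 m → moment R × 5.45 clockwise.
Balancing moments: R × 5.45 = 1970, giving R = 361 N.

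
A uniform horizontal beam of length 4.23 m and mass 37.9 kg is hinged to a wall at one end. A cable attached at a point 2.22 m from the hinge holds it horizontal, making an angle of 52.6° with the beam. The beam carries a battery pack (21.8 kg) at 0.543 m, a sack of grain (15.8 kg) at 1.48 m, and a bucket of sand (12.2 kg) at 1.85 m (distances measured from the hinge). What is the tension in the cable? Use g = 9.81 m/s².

Taking torques about the hinge:
Beam weight: 37.9 × 9.81 = 371.8 N down at 2.115 m → arm 2.115 m, τ = 371.8 × 2.115 = 786.4 N·m clockwise.
Battery pack: 21.8 × 9.81 = 213.9 N down at 0.543 m → arm 0.543 m, τ = 213.9 × 0.543 = 116.1 N·m clockwise.
Sack of grain: 15.8 × 9.81 = 155 N down at 1.48 m → arm 1.48 m, τ = 155 × 1.48 = 229.4 N·m clockwise.
Bucket of sand: 12.2 × 9.81 = 119.7 N down at 1.85 m → arm 1.85 m, τ = 119.7 × 1.85 = 221.4 N·m clockwise.
Total clockwise load moment = 1353 N·m.
The cable tension T acts at 2.22 m; only its component perpendicular to the beam, T sinθ, produces torque. sin 52.6° = 0.7944.
Στ = 0 ⇒ T × 2.22 × 0.7944 = 1353 ⇒ T = 1353 / 1.764 = 767 N.

T ≈ 767 N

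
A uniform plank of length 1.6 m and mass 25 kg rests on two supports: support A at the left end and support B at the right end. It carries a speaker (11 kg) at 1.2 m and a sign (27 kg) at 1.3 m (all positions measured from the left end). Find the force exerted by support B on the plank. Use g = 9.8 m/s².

R_B ≈ 418 N

Choose support A as the axis so its reaction then has zero moment arm.
Beam weight: 25 × 9.8 = 245 N down at 0.8 m → arm 0.8 m, τ = 245 × 0.8 = 196 N·m clockwise.
Speaker: 11 × 9.8 = 107.8 N down at 1.2 m → arm 1.2 m, τ = 107.8 × 1.2 = 129.4 N·m clockwise.
Sign: 27 × 9.8 = 264.6 N down at 1.3 m → arm 1.3 m, τ = 264.6 × 1.3 = 344 N·m clockwise.
Net load moment about support A = 669.4 N·m clockwise.
Reaction R at support B is upward at 1.6 m, arm 1.6 m → moment R × 1.6 counterclockwise.
Setting net torque to zero: R × 1.6 = 669.4 → R = 418 N.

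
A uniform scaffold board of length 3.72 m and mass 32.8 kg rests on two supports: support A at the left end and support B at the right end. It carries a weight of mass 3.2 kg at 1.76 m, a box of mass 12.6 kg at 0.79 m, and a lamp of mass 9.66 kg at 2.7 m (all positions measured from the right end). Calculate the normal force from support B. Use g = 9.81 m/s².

R_B ≈ 301 N

Take moments about support A.
Beam weight: 32.8 × 9.81 = 321.8 N down at 1.86 m → arm 1.86 m, τ = 321.8 × 1.86 = 598.5 N·m clockwise.
Weight: 3.2 × 9.81 = 31.39 N down at 1.76 m → arm 1.96 m, τ = 31.39 × 1.96 = 61.52 N·m clockwise.
Box: 12.6 × 9.81 = 123.6 N down at 0.79 m → arm 2.93 m, τ = 123.6 × 2.93 = 362.1 N·m clockwise.
Lamp: 9.66 × 9.81 = 94.76 N down at 2.7 m → arm 1.02 m, τ = 94.76 × 1.02 = 96.66 N·m clockwise.
Net load moment about support A = 1119 N·m clockwise.
Reaction R at support B is upward at 0 m, arm 3.72 m → moment R × 3.72 counterclockwise.
For rotational equilibrium, R × 3.72 = 1119, so R = 301 N.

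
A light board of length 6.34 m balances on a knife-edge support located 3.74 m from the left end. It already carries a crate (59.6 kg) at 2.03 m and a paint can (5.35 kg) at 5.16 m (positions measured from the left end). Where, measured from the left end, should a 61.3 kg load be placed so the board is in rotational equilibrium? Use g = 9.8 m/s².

x ≈ 5.28 m from the left end

Choose the knife-edge support (at 3.74 m from the left end) as the axis so the support reaction has zero arm there.
Crate: 59.6 × 9.8 = 584.1 N down at 2.03 m → arm 1.71 m, τ = 584.1 × 1.71 = 998.8 N·m counterclockwise.
Paint can: 5.35 × 9.8 = 52.43 N down at 5.16 m → arm 1.42 m, τ = 52.43 × 1.42 = 74.45 N·m clockwise.
Net moment of existing loads = 924.3 N·m counterclockwise.
The load weighs 61.3 × 9.8 = 600.7 N and must supply an equal clockwise moment, so its lever arm about the knife-edge support is 924.3 / 600.7 = 1.54 m.
That puts it at 3.74 + 1.54 = 5.28 m from the left end.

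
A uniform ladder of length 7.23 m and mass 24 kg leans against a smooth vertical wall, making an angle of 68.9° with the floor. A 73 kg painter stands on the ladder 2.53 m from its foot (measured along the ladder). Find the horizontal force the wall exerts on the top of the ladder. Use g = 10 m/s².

N_wall ≈ 145 N

About the foot of the ladder:
Ladder weight 24×10 = 240 N acts at 3.615 m along the ladder; its horizontal arm is 3.615·cos68.9° = 1.301 m → τ = 312.2 N·m clockwise.
Painter: 73×10 = 730 N at 2.53 m → arm 0.9108 m → τ = 664.9 N·m clockwise.
Wall normal N acts horizontally at the top; its moment arm is the height L sinθ = 7.23·sin68.9° = 6.745 m, counterclockwise.
Στ = 0 ⇒ N × 6.745 = 977.1 ⇒ N = 145 N.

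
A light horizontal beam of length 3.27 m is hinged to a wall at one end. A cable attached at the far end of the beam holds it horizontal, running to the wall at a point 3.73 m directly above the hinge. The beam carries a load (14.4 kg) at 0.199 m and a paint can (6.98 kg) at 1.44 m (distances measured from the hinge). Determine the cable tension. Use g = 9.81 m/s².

T ≈ 51.5 N

Sum moments about the hinge (the unknown hinge reaction has zero arm there).
Load: 14.4 × 9.81 = 141.3 N down at 0.199 m → arm 0.199 m, τ = 141.3 × 0.199 = 28.12 N·m clockwise.
Paint can: 6.98 × 9.81 = 68.47 N down at 1.44 m → arm 1.44 m, τ = 68.47 × 1.44 = 98.6 N·m clockwise.
Total clockwise load moment = 126.7 N·m.
The cable tension T acts at 3.27 m; only its component perpendicular to the beam, T sinθ, produces torque. sinθ = h/√(h²+d²) = 3.73/√(3.73²+3.27²) = 0.752.
Στ = 0 ⇒ T × 3.27 × 0.752 = 126.7 ⇒ T = 126.7 / 2.459 = 51.5 N.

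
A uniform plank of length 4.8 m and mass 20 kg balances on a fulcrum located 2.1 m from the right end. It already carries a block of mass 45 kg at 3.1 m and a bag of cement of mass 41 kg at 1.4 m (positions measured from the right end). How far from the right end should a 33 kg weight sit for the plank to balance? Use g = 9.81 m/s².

x ≈ 1.42 m from the right end

About the fulcrum (at 2.1 m from the right end):
Beam weight: 20 × 9.81 = 196.2 N down at 2.4 m → arm 0.3 m, τ = 196.2 × 0.3 = 58.86 N·m counterclockwise.
Block: 45 × 9.81 = 441.5 N down at 3.1 m → arm 1 m, τ = 441.5 × 1 = 441.5 N·m counterclockwise.
Bag of cement: 41 × 9.81 = 402.2 N down at 1.4 m → arm 0.7 m, τ = 402.2 × 0.7 = 281.5 N·m clockwise.
Net moment of existing loads = 218.9 N·m counterclockwise.
The weight weighs 33 × 9.81 = 323.7 N and must supply an equal clockwise moment, so its lever arm about the fulcrum is 218.9 / 323.7 = 0.676 m.
That puts it at 2.1 − 0.676 = 1.42 m from the right end.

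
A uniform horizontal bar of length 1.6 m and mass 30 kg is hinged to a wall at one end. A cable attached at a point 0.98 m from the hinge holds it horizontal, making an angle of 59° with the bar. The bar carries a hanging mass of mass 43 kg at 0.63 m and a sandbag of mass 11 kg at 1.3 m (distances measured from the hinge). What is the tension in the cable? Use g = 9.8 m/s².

T ≈ 763 N

Take moments about the hinge.
Beam weight: 30 × 9.8 = 294 N down at 0.8 m → arm 0.8 m, τ = 294 × 0.8 = 235.2 N·m clockwise.
Hanging mass: 43 × 9.8 = 421.4 N down at 0.63 m → arm 0.63 m, τ = 421.4 × 0.63 = 265.5 N·m clockwise.
Sandbag: 11 × 9.8 = 107.8 N down at 1.3 m → arm 1.3 m, τ = 107.8 × 1.3 = 140.1 N·m clockwise.
Total clockwise load moment = 640.8 N·m.
The cable tension T acts at 0.98 m; only its component perpendicular to the bar, T sinθ, produces torque. sin 59° = 0.8572.
Balancing moments: T × 0.98 × 0.8572 = 640.8, giving T = 640.8 / 0.8401 = 763 N.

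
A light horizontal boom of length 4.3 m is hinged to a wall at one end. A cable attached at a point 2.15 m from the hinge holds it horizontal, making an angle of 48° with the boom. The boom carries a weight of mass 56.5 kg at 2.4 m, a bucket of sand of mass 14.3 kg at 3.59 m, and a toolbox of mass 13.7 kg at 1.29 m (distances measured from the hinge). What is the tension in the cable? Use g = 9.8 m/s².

Taking torques about the hinge:
Weight: 56.5 × 9.8 = 553.7 N down at 2.4 m → arm 2.4 m, τ = 553.7 × 2.4 = 1329 N·m clockwise.
Bucket of sand: 14.3 × 9.8 = 140.1 N down at 3.59 m → arm 3.59 m, τ = 140.1 × 3.59 = 503 N·m clockwise.
Toolbox: 13.7 × 9.8 = 134.3 N down at 1.29 m → arm 1.29 m, τ = 134.3 × 1.29 = 173.2 N·m clockwise.
Total clockwise load moment = 2005 N·m.
The cable tension T acts at 2.15 m; only its component perpendicular to the boom, T sinθ, produces torque. sin 48° = 0.7431.
For rotational equilibrium, T × 2.15 × 0.7431 = 2005, so T = 2005 / 1.598 = 1250 N.

T ≈ 1250 N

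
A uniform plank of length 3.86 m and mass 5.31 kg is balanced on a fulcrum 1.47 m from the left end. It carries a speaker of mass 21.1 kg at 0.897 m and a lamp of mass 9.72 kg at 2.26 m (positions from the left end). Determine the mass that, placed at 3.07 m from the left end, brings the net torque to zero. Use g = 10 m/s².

About the fulcrum (at 1.47 m from the left end):
Beam weight: 5.31 × 10 = 53.1 N down at 1.93 m → arm 0.46 m, τ = 53.1 × 0.46 = 24.43 N·m clockwise.
Speaker: 21.1 × 10 = 211 N down at 0.897 m → arm 0.573 m, τ = 211 × 0.573 = 120.9 N·m counterclockwise.
Lamp: 9.72 × 10 = 97.2 N down at 2.26 m → arm 0.79 m, τ = 97.2 × 0.79 = 76.79 N·m clockwise.
Net moment of known loads = 19.68 N·m counterclockwise.
An unknown mass m at 3.07 m has arm 1.6 m; its moment is m·g·1.6 clockwise.
Balancing moments: m × 10 × 1.6 = 19.68, giving m = 19.68 / (10 × 1.6) = 1.23 kg.

m ≈ 1.23 kg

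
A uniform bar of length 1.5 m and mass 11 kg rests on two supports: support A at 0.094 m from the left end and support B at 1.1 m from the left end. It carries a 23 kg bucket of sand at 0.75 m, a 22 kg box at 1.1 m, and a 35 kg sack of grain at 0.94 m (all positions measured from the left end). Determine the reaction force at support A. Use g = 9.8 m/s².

R_A ≈ 170 N

Taking torques about support B:
Beam weight: 11 × 9.8 = 107.8 N down at 0.75 m → arm 0.35 m, τ = 107.8 × 0.35 = 37.73 N·m counterclockwise.
Bucket of sand: 23 × 9.8 = 225.4 N down at 0.75 m → arm 0.35 m, τ = 225.4 × 0.35 = 78.89 N·m counterclockwise.
Box: acts at the support B, moment arm 0 → no torque.
Sack of grain: 35 × 9.8 = 343 N down at 0.94 m → arm 0.16 m, τ = 343 × 0.16 = 54.88 N·m counterclockwise.
Net load moment about support B = 171.5 N·m counterclockwise.
Reaction R at support A is upward at 0.094 m, arm 1.006 m → moment R × 1.006 clockwise.
For rotational equilibrium, R × 1.006 = 171.5, so R = 170 N.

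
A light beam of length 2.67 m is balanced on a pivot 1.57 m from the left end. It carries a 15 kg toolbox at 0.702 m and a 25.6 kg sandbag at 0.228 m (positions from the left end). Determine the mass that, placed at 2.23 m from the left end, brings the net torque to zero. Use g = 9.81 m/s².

m ≈ 71.8 kg

Take moments about the pivot (at 1.57 m from the left end).
Toolbox: 15 × 9.81 = 147.2 N down at 0.702 m → arm 0.868 m, τ = 147.2 × 0.868 = 127.8 N·m counterclockwise.
Sandbag: 25.6 × 9.81 = 251.1 N down at 0.228 m → arm 1.342 m, τ = 251.1 × 1.342 = 337 N·m counterclockwise.
Net moment of known loads = 464.8 N·m counterclockwise.
An unknown mass m at 2.23 m has arm 0.66 m; its moment is m·g·0.66 clockwise.
Στ = 0 ⇒ m × 9.81 × 0.66 = 464.8 ⇒ m = 464.8 / (9.81 × 0.66) = 71.8 kg.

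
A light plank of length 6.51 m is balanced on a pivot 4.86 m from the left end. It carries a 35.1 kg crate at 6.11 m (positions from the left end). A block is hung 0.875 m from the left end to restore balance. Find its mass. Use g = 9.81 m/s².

m ≈ 11 kg

Take moments about the pivot (at 4.86 m from the left end).
Crate: 35.1 × 9.81 = 344.3 N down at 6.11 m → arm 1.25 m, τ = 344.3 × 1.25 = 430.4 N·m clockwise.
Net moment of known loads = 430.4 N·m clockwise.
An unknown mass m at 0.875 m has arm 3.985 m; its moment is m·g·3.985 counterclockwise.
For rotational equilibrium, m × 9.81 × 3.985 = 430.4, so m = 430.4 / (9.81 × 3.985) = 11 kg.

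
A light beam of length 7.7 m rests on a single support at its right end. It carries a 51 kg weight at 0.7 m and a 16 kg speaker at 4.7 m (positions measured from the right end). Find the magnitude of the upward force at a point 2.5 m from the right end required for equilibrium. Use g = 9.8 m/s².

Choose the right end as the axis so the unknown pivot reaction has zero arm there.
Weight: 51 × 9.8 = 499.8 N down at 0.7 m → arm 0.7 m, τ = 499.8 × 0.7 = 349.9 N·m counterclockwise.
Speaker: 16 × 9.8 = 156.8 N down at 4.7 m → arm 4.7 m, τ = 156.8 × 4.7 = 737 N·m counterclockwise.
Net moment of the loads = 1087 N·m counterclockwise.
The upward force F acts at a point 2.5 m from the right end, arm 2.5 m, giving F × 2.5 clockwise.
Στ = 0 ⇒ F × 2.5 = 1087 ⇒ F = 1087 / 2.5 = 435 N.

F ≈ 435 N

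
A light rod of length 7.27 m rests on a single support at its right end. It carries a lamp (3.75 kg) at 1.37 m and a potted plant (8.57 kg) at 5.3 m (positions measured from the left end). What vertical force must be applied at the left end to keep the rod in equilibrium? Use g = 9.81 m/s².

Take moments about the right end.
Lamp: 3.75 × 9.81 = 36.79 N down at 1.37 m → arm 5.9 m, τ = 36.79 × 5.9 = 217.1 N·m counterclockwise.
Potted plant: 8.57 × 9.81 = 84.07 N down at 5.3 m → arm 1.97 m, τ = 84.07 × 1.97 = 165.6 N·m counterclockwise.
Net moment of the loads = 382.7 N·m counterclockwise.
The upward force F acts at the left end, arm 7.27 m, giving F × 7.27 clockwise.
Στ = 0 ⇒ F × 7.27 = 382.7 ⇒ F = 382.7 / 7.27 = 52.6 N.

F ≈ 52.6 N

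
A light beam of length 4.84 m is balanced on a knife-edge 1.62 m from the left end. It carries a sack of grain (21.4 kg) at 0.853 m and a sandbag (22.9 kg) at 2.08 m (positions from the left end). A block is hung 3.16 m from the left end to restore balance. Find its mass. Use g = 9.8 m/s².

Sum moments about the knife-edge (at 1.62 m from the left end) (the support reaction has zero arm there).
Sack of grain: 21.4 × 9.8 = 209.7 N down at 0.853 m → arm 0.767 m, τ = 209.7 × 0.767 = 160.8 N·m counterclockwise.
Sandbag: 22.9 × 9.8 = 224.4 N down at 2.08 m → arm 0.46 m, τ = 224.4 × 0.46 = 103.2 N·m clockwise.
Net moment of known loads = 57.6 N·m counterclockwise.
An unknown mass m at 3.16 m has arm 1.54 m; its moment is m·g·1.54 clockwise.
For rotational equilibrium, m × 9.8 × 1.54 = 57.6, so m = 57.6 / (9.8 × 1.54) = 3.82 kg.

m ≈ 3.82 kg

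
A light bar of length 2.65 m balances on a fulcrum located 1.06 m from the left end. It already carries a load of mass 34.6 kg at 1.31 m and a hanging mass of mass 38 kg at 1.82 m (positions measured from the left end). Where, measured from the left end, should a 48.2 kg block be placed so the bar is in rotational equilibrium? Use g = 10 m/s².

x ≈ 0.281 m from the left end

Choose the fulcrum (at 1.06 m from the left end) as the axis so the support reaction has zero arm there.
Load: 34.6 × 10 = 346 N down at 1.31 m → arm 0.25 m, τ = 346 × 0.25 = 86.5 N·m clockwise.
Hanging mass: 38 × 10 = 380 N down at 1.82 m → arm 0.76 m, τ = 380 × 0.76 = 288.8 N·m clockwise.
Net moment of existing loads = 375.3 N·m clockwise.
The block weighs 48.2 × 10 = 482 N and must supply an equal counterclockwise moment, so its lever arm about the fulcrum is 375.3 / 482 = 0.779 m.
That puts it at 1.06 − 0.779 = 0.281 m from the left end.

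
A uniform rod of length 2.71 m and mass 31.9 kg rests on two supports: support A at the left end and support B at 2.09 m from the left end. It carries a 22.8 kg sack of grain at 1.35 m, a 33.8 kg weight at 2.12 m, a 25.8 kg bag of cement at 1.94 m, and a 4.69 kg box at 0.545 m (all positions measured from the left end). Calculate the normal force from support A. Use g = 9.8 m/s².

Take moments about support B.
Beam weight: 31.9 × 9.8 = 312.6 N down at 1.355 m → arm 0.735 m, τ = 312.6 × 0.735 = 229.8 N·m counterclockwise.
Sack of grain: 22.8 × 9.8 = 223.4 N down at 1.35 m → arm 0.74 m, τ = 223.4 × 0.74 = 165.3 N·m counterclockwise.
Weight: 33.8 × 9.8 = 331.2 N down at 2.12 m → arm 0.03 m, τ = 331.2 × 0.03 = 9.936 N·m clockwise.
Bag of cement: 25.8 × 9.8 = 252.8 N down at 1.94 m → arm 0.15 m, τ = 252.8 × 0.15 = 37.92 N·m counterclockwise.
Box: 4.69 × 9.8 = 45.96 N down at 0.545 m → arm 1.545 m, τ = 45.96 × 1.545 = 71.01 N·m counterclockwise.
Net load moment about support B = 494.1 N·m counterclockwise.
Reaction R at support A is upward at 0 m, arm 2.09 m → moment R × 2.09 clockwise.
Στ = 0 ⇒ R × 2.09 = 494.1 ⇒ R = 236 N.

R_A ≈ 236 N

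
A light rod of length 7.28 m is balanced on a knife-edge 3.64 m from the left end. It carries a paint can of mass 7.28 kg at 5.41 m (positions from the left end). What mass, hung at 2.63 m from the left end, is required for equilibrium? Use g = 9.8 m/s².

m ≈ 12.8 kg

Take moments about the knife-edge (at 3.64 m from the left end).
Paint can: 7.28 × 9.8 = 71.34 N down at 5.41 m → arm 1.77 m, τ = 71.34 × 1.77 = 126.3 N·m clockwise.
Net moment of known loads = 126.3 N·m clockwise.
An unknown mass m at 2.63 m has arm 1.01 m; its moment is m·g·1.01 counterclockwise.
For rotational equilibrium, m × 9.8 × 1.01 = 126.3, so m = 126.3 / (9.8 × 1.01) = 12.8 kg.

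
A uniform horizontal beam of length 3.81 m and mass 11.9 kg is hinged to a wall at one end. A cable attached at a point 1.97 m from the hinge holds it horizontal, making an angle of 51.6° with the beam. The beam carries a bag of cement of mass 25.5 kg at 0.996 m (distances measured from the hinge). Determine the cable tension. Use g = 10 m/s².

T ≈ 311 N

Take moments about the hinge.
Beam weight: 11.9 × 10 = 119 N down at 1.905 m → arm 1.905 m, τ = 119 × 1.905 = 226.7 N·m clockwise.
Bag of cement: 25.5 × 10 = 255 N down at 0.996 m → arm 0.996 m, τ = 255 × 0.996 = 254 N·m clockwise.
Total clockwise load moment = 480.7 N·m.
The cable tension T acts at 1.97 m; only its component perpendicular to the beam, T sinθ, produces torque. sin 51.6° = 0.7837.
Balancing moments: T × 1.97 × 0.7837 = 480.7, giving T = 480.7 / 1.544 = 311 N.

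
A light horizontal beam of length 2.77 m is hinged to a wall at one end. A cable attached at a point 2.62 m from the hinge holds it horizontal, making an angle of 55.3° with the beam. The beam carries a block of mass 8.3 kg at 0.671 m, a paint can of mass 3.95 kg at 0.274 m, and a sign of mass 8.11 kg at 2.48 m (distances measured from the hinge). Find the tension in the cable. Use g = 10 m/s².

Sum moments about the hinge (the unknown hinge reaction has zero arm there).
Block: 8.3 × 10 = 83 N down at 0.671 m → arm 0.671 m, τ = 83 × 0.671 = 55.69 N·m clockwise.
Paint can: 3.95 × 10 = 39.5 N down at 0.274 m → arm 0.274 m, τ = 39.5 × 0.274 = 10.82 N·m clockwise.
Sign: 8.11 × 10 = 81.1 N down at 2.48 m → arm 2.48 m, τ = 81.1 × 2.48 = 201.1 N·m clockwise.
Total clockwise load moment = 267.6 N·m.
The cable tension T acts at 2.62 m; only its component perpendicular to the beam, T sinθ, produces torque. sin 55.3° = 0.8221.
Στ = 0 ⇒ T × 2.62 × 0.8221 = 267.6 ⇒ T = 267.6 / 2.154 = 124 N.

T ≈ 124 N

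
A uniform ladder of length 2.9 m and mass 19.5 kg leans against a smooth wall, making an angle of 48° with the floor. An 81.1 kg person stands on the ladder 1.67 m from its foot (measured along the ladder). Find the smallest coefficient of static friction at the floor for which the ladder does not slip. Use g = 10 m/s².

Sum moments about the foot of the ladder (the floor normal and friction both act there and drop out).
Ladder weight 19.5×10 = 195 N acts at 1.45 m along the ladder; its horizontal arm is 1.45·cos48° = 0.9702 m → τ = 189.2 N·m clockwise.
Person: 81.1×10 = 811 N at 1.67 m → arm 1.117 m → τ = 905.9 N·m clockwise.
Wall normal N acts horizontally at the top; its moment arm is the height L sinθ = 2.9·sin48° = 2.155 m, counterclockwise.
Balancing moments: N × 2.155 = 1095, giving N = 508.1 N.
ΣFx = 0 ⇒ f = N_wall = 508.1 N. ΣFy = 0 ⇒ N_floor = 1006 N.
μ_min = f / N_floor = 508.1 / 1006 = 0.505.

μ_min ≈ 0.505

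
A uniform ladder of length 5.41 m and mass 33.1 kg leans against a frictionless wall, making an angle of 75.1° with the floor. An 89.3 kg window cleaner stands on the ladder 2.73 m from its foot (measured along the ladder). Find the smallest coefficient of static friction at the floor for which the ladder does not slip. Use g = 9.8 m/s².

About the foot of the ladder:
Ladder weight 33.1×9.8 = 324.4 N acts at 2.705 m along the ladder; its horizontal arm is 2.705·cos75.1° = 0.6955 m → τ = 225.6 N·m clockwise.
Window cleaner: 89.3×9.8 = 875.1 N at 2.73 m → arm 0.702 m → τ = 614.3 N·m clockwise.
Wall normal N acts horizontally at the top; its moment arm is the height L sinθ = 5.41·sin75.1° = 5.228 m, counterclockwise.
Balancing moments: N × 5.228 = 839.9, giving N = 160.7 N.
ΣFx = 0 ⇒ f = N_wall = 160.7 N. ΣFy = 0 ⇒ N_floor = 1200 N.
μ_min = f / N_floor = 160.7 / 1200 = 0.134.

μ_min ≈ 0.134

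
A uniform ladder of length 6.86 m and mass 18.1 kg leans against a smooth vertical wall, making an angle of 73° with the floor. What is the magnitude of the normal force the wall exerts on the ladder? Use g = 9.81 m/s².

Taking torques about the foot of the ladder:
Ladder weight 18.1×9.81 = 177.6 N acts at 3.43 m along the ladder; its horizontal arm is 3.43·cos73° = 1.003 m → τ = 178.1 N·m clockwise.
Wall normal N acts horizontally at the top; its moment arm is the height L sinθ = 6.86·sin73° = 6.56 m, counterclockwise.
Setting net torque to zero: N × 6.56 = 178.1 → N = 27.1 N.

N_wall ≈ 27.1 N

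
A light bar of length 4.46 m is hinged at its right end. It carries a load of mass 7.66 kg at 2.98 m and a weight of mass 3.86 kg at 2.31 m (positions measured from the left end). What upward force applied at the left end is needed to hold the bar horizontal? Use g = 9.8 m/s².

F ≈ 43.1 N

Choose the right end as the axis so the unknown pivot reaction has zero arm there.
Load: 7.66 × 9.8 = 75.07 N down at 2.98 m → arm 1.48 m, τ = 75.07 × 1.48 = 111.1 N·m counterclockwise.
Weight: 3.86 × 9.8 = 37.83 N down at 2.31 m → arm 2.15 m, τ = 37.83 × 2.15 = 81.33 N·m counterclockwise.
Net moment of the loads = 192.4 N·m counterclockwise.
The upward force F acts at the left end, arm 4.46 m, giving F × 4.46 clockwise.
Balancing moments: F × 4.46 = 192.4, giving F = 192.4 / 4.46 = 43.1 N.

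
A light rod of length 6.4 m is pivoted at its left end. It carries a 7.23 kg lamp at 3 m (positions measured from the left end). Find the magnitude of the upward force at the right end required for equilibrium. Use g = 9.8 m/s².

Choose the left end as the axis so the unknown pivot reaction has zero arm there.
Lamp: 7.23 × 9.8 = 70.85 N down at 3 m → arm 3 m, τ = 70.85 × 3 = 212.5 N·m clockwise.
Net moment of the loads = 212.5 N·m clockwise.
The upward force F acts at the right end, arm 6.4 m, giving F × 6.4 counterclockwise.
Στ = 0 ⇒ F × 6.4 = 212.5 ⇒ F = 212.5 / 6.4 = 33.2 N.

F ≈ 33.2 N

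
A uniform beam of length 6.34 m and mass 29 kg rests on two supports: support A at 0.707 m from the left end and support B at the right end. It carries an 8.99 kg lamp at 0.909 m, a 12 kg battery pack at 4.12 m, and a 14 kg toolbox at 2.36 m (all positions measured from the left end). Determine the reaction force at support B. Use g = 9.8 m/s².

About support A:
Beam weight: 29 × 9.8 = 284.2 N down at 3.17 m → arm 2.463 m, τ = 284.2 × 2.463 = 700 N·m clockwise.
Lamp: 8.99 × 9.8 = 88.1 N down at 0.909 m → arm 0.202 m, τ = 88.1 × 0.202 = 17.8 N·m clockwise.
Battery pack: 12 × 9.8 = 117.6 N down at 4.12 m → arm 3.413 m, τ = 117.6 × 3.413 = 401.4 N·m clockwise.
Toolbox: 14 × 9.8 = 137.2 N down at 2.36 m → arm 1.653 m, τ = 137.2 × 1.653 = 226.8 N·m clockwise.
Net load moment about support A = 1346 N·m clockwise.
Reaction R at support B is upward at 6.34 m, arm 5.633 m → moment R × 5.633 counterclockwise.
Στ = 0 ⇒ R × 5.633 = 1346 ⇒ R = 239 N.

R_B ≈ 239 N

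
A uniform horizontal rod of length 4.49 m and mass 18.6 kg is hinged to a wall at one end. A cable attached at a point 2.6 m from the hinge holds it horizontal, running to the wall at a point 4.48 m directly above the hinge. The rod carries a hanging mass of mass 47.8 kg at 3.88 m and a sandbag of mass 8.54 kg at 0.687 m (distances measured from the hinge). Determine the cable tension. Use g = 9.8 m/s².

T ≈ 1020 N

Sum moments about the hinge (the unknown hinge reaction has zero arm there).
Beam weight: 18.6 × 9.8 = 182.3 N down at 2.245 m → arm 2.245 m, τ = 182.3 × 2.245 = 409.3 N·m clockwise.
Hanging mass: 47.8 × 9.8 = 468.4 N down at 3.88 m → arm 3.88 m, τ = 468.4 × 3.88 = 1817 N·m clockwise.
Sandbag: 8.54 × 9.8 = 83.69 N down at 0.687 m → arm 0.687 m, τ = 83.69 × 0.687 = 57.5 N·m clockwise.
Total clockwise load moment = 2284 N·m.
The cable tension T acts at 2.6 m; only its component perpendicular to the rod, T sinθ, produces torque. sinθ = h/√(h²+d²) = 4.48/√(4.48²+2.6²) = 0.8649.
Balancing moments: T × 2.6 × 0.8649 = 2284, giving T = 2284 / 2.249 = 1020 N.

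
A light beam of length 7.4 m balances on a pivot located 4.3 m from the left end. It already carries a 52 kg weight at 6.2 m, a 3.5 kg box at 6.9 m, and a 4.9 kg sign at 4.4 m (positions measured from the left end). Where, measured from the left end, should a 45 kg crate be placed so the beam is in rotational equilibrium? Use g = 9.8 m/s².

Taking torques about the pivot (at 4.3 m from the left end):
Weight: 52 × 9.8 = 509.6 N down at 6.2 m → arm 1.9 m, τ = 509.6 × 1.9 = 968.2 N·m clockwise.
Box: 3.5 × 9.8 = 34.3 N down at 6.9 m → arm 2.6 m, τ = 34.3 × 2.6 = 89.18 N·m clockwise.
Sign: 4.9 × 9.8 = 48.02 N down at 4.4 m → arm 0.1 m, τ = 48.02 × 0.1 = 4.802 N·m clockwise.
Net moment of existing loads = 1062 N·m clockwise.
The crate weighs 45 × 9.8 = 441 N and must supply an equal counterclockwise moment, so its lever arm about the pivot is 1062 / 441 = 2.41 m.
That puts it at 4.3 − 2.41 = 1.89 m from the left end.

x ≈ 1.89 m from the left end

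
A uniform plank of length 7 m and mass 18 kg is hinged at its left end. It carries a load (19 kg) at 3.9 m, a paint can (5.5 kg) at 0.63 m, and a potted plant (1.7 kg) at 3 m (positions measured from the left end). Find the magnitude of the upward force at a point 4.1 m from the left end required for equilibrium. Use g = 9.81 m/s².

Take moments about the left end.
Beam weight: 18 × 9.81 = 176.6 N down at 3.5 m → arm 3.5 m, τ = 176.6 × 3.5 = 618.1 N·m clockwise.
Load: 19 × 9.81 = 186.4 N down at 3.9 m → arm 3.9 m, τ = 186.4 × 3.9 = 727 N·m clockwise.
Paint can: 5.5 × 9.81 = 53.96 N down at 0.63 m → arm 0.63 m, τ = 53.96 × 0.63 = 33.99 N·m clockwise.
Potted plant: 1.7 × 9.81 = 16.68 N down at 3 m → arm 3 m, τ = 16.68 × 3 = 50.04 N·m clockwise.
Net moment of the loads = 1429 N·m clockwise.
The upward force F acts at a point 4.1 m from the left end, arm 4.1 m, giving F × 4.1 counterclockwise.
Balancing moments: F × 4.1 = 1429, giving F = 1429 / 4.1 = 349 N.

F ≈ 349 N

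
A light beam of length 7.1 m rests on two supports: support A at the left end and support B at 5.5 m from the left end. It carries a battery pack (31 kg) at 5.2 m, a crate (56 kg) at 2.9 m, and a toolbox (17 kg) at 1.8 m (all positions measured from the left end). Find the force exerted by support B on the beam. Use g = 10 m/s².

R_B ≈ 644 N

Take moments about support A.
Battery pack: 31 × 10 = 310 N down at 5.2 m → arm 5.2 m, τ = 310 × 5.2 = 1612 N·m clockwise.
Crate: 56 × 10 = 560 N down at 2.9 m → arm 2.9 m, τ = 560 × 2.9 = 1624 N·m clockwise.
Toolbox: 17 × 10 = 170 N down at 1.8 m → arm 1.8 m, τ = 170 × 1.8 = 306 N·m clockwise.
Net load moment about support A = 3542 N·m clockwise.
Reaction R at support B is upward at 5.5 m, arm 5.5 m → moment R × 5.5 counterclockwise.
Balancing moments: R × 5.5 = 3542, giving R = 644 N.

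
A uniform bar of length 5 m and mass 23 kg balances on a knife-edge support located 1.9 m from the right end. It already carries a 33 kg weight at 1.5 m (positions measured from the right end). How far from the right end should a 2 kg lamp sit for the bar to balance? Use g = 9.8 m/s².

Sum moments about the knife-edge support (at 1.9 m from the right end) (the support reaction has zero arm there).
Beam weight: 23 × 9.8 = 225.4 N down at 2.5 m → arm 0.6 m, τ = 225.4 × 0.6 = 135.2 N·m counterclockwise.
Weight: 33 × 9.8 = 323.4 N down at 1.5 m → arm 0.4 m, τ = 323.4 × 0.4 = 129.4 N·m clockwise.
Net moment of existing loads = 5.8 N·m counterclockwise.
The lamp weighs 2 × 9.8 = 19.6 N and must supply an equal clockwise moment, so its lever arm about the knife-edge support is 5.8 / 19.6 = 0.296 m.
That puts it at 1.9 − 0.296 = 1.6 m from the right end.

x ≈ 1.6 m from the right end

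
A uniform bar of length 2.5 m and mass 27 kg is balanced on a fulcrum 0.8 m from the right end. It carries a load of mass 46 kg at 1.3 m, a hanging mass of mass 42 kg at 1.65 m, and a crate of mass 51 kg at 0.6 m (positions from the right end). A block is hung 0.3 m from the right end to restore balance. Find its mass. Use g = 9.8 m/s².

Choose the fulcrum (at 0.8 m from the right end) as the axis so the support reaction has zero arm there.
Beam weight: 27 × 9.8 = 264.6 N down at 1.25 m → arm 0.45 m, τ = 264.6 × 0.45 = 119.1 N·m counterclockwise.
Load: 46 × 9.8 = 450.8 N down at 1.3 m → arm 0.5 m, τ = 450.8 × 0.5 = 225.4 N·m counterclockwise.
Hanging mass: 42 × 9.8 = 411.6 N down at 1.65 m → arm 0.85 m, τ = 411.6 × 0.85 = 349.9 N·m counterclockwise.
Crate: 51 × 9.8 = 499.8 N down at 0.6 m → arm 0.2 m, τ = 499.8 × 0.2 = 99.96 N·m clockwise.
Net moment of known loads = 594.4 N·m counterclockwise.
An unknown mass m at 0.3 m has arm 0.5 m; its moment is m·g·0.5 clockwise.
For rotational equilibrium, m × 9.8 × 0.5 = 594.4, so m = 594.4 / (9.8 × 0.5) = 121 kg.

m ≈ 121 kg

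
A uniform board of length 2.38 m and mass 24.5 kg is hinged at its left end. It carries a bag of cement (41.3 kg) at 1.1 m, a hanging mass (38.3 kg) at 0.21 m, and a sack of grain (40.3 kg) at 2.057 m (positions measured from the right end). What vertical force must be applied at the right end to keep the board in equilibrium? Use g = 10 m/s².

About the left end:
Beam weight: 24.5 × 10 = 245 N down at 1.19 m → arm 1.19 m, τ = 245 × 1.19 = 291.6 N·m clockwise.
Bag of cement: 41.3 × 10 = 413 N down at 1.1 m → arm 1.28 m, τ = 413 × 1.28 = 528.6 N·m clockwise.
Hanging mass: 38.3 × 10 = 383 N down at 0.21 m → arm 2.17 m, τ = 383 × 2.17 = 831.1 N·m clockwise.
Sack of grain: 40.3 × 10 = 403 N down at 2.057 m → arm 0.323 m, τ = 403 × 0.323 = 130.2 N·m clockwise.
Net moment of the loads = 1782 N·m clockwise.
The upward force F acts at the right end, arm 2.38 m, giving F × 2.38 counterclockwise.
Balancing moments: F × 2.38 = 1782, giving F = 1782 / 2.38 = 749 N.

F ≈ 749 N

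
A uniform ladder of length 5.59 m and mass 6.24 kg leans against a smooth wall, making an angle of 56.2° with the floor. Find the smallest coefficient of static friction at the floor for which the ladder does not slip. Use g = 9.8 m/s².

μ_min ≈ 0.335

Choose the foot of the ladder as the axis so the floor normal and friction both act there and drop out.
Ladder weight 6.24×9.8 = 61.15 N acts at 2.795 m along the ladder; its horizontal arm is 2.795·cos56.2° = 1.555 m → τ = 95.09 N·m clockwise.
Wall normal N acts horizontally at the top; its moment arm is the height L sinθ = 5.59·sin56.2° = 4.645 m, counterclockwise.
Στ = 0 ⇒ N × 4.645 = 95.09 ⇒ N = 20.47 N.
ΣFx = 0 ⇒ f = N_wall = 20.47 N. ΣFy = 0 ⇒ N_floor = 61.15 N.
μ_min = f / N_floor = 20.47 / 61.15 = 0.335.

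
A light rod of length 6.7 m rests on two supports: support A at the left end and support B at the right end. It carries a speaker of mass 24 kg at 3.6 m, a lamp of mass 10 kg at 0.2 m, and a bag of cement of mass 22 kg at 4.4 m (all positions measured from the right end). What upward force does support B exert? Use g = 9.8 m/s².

R_B ≈ 278 N

Choose support A as the axis so its reaction then has zero moment arm.
Speaker: 24 × 9.8 = 235.2 N down at 3.6 m → arm 3.1 m, τ = 235.2 × 3.1 = 729.1 N·m clockwise.
Lamp: 10 × 9.8 = 98 N down at 0.2 m → arm 6.5 m, τ = 98 × 6.5 = 637 N·m clockwise.
Bag of cement: 22 × 9.8 = 215.6 N down at 4.4 m → arm 2.3 m, τ = 215.6 × 2.3 = 495.9 N·m clockwise.
Net load moment about support A = 1862 N·m clockwise.
Reaction R at support B is upward at 0 m, arm 6.7 m → moment R × 6.7 counterclockwise.
Στ = 0 ⇒ R × 6.7 = 1862 ⇒ R = 278 N.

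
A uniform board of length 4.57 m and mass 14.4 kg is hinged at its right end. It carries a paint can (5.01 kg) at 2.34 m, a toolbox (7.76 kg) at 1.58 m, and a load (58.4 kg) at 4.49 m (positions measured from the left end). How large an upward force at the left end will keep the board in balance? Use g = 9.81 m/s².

F ≈ 154 N

Choose the right end as the axis so the unknown pivot reaction has zero arm there.
Beam weight: 14.4 × 9.81 = 141.3 N down at 2.285 m → arm 2.285 m, τ = 141.3 × 2.285 = 322.9 N·m counterclockwise.
Paint can: 5.01 × 9.81 = 49.15 N down at 2.34 m → arm 2.23 m, τ = 49.15 × 2.23 = 109.6 N·m counterclockwise.
Toolbox: 7.76 × 9.81 = 76.13 N down at 1.58 m → arm 2.99 m, τ = 76.13 × 2.99 = 227.6 N·m counterclockwise.
Load: 58.4 × 9.81 = 572.9 N down at 4.49 m → arm 0.08 m, τ = 572.9 × 0.08 = 45.83 N·m counterclockwise.
Net moment of the loads = 705.9 N·m counterclockwise.
The upward force F acts at the left end, arm 4.57 m, giving F × 4.57 clockwise.
Balancing moments: F × 4.57 = 705.9, giving F = 705.9 / 4.57 = 154 N.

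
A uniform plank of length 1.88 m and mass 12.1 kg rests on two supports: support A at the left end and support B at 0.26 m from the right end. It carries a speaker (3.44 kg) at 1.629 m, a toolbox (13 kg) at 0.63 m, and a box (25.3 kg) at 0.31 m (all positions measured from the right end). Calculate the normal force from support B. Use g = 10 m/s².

R_B ≈ 421 N

About support A:
Beam weight: 12.1 × 10 = 121 N down at 0.94 m → arm 0.94 m, τ = 121 × 0.94 = 113.7 N·m clockwise.
Speaker: 3.44 × 10 = 34.4 N down at 1.629 m → arm 0.251 m, τ = 34.4 × 0.251 = 8.634 N·m clockwise.
Toolbox: 13 × 10 = 130 N down at 0.63 m → arm 1.25 m, τ = 130 × 1.25 = 162.5 N·m clockwise.
Box: 25.3 × 10 = 253 N down at 0.31 m → arm 1.57 m, τ = 253 × 1.57 = 397.2 N·m clockwise.
Net load moment about support A = 682 N·m clockwise.
Reaction R at support B is upward at 0.26 m, arm 1.62 m → moment R × 1.62 counterclockwise.
Στ = 0 ⇒ R × 1.62 = 682 ⇒ R = 421 N.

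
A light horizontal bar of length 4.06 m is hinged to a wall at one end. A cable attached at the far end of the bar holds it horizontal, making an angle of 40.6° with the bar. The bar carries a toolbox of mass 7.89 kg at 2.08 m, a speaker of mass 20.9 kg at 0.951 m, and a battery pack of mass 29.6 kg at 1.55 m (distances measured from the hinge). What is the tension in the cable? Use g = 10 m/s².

About the hinge:
Toolbox: 7.89 × 10 = 78.9 N down at 2.08 m → arm 2.08 m, τ = 78.9 × 2.08 = 164.1 N·m clockwise.
Speaker: 20.9 × 10 = 209 N down at 0.951 m → arm 0.951 m, τ = 209 × 0.951 = 198.8 N·m clockwise.
Battery pack: 29.6 × 10 = 296 N down at 1.55 m → arm 1.55 m, τ = 296 × 1.55 = 458.8 N·m clockwise.
Total clockwise load moment = 821.7 N·m.
The cable tension T acts at 4.06 m; only its component perpendicular to the bar, T sinθ, produces torque. sin 40.6° = 0.6508.
For rotational equilibrium, T × 4.06 × 0.6508 = 821.7, so T = 821.7 / 2.642 = 311 N.

T ≈ 311 N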